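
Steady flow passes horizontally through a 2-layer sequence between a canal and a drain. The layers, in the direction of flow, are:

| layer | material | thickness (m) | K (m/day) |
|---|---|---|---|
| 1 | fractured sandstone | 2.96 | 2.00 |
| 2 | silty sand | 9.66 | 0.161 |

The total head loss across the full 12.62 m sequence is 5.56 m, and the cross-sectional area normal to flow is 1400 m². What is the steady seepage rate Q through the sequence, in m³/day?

127

Flow is perpendicular to layering, so the layers act in series and the equivalent K is the thickness-weighted harmonic mean.
Total thickness L = 2.96 + 9.66 = 12.62 m.
Σ(b_i/K_i) = 2.96/2.00 + 9.66/0.161 = 61.48 d.
K_eq = L / Σ(b_i/K_i) = 12.62 / 61.48 = 0.2053 m/day.
Q = K_eq · A · (Δh/L) = 0.2053 × 1400 × (5.56/12.62) = 126.6 m³/day.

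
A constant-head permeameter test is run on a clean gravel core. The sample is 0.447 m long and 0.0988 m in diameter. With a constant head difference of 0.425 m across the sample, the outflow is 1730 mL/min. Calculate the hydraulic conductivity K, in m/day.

342

Cross-sectional area A = π·(d/2)² = π × (0.0988/2)² = 0.007667 m².
Convert discharge: 1730 mL/min = 2.883e-05 m³/s.
Darcy's law rearranged: K = Q·L / (A·Δh) = 2.883e-05 × 0.447 / (0.007667 × 0.425) = 0.003956 m/s = 341.8 m/day.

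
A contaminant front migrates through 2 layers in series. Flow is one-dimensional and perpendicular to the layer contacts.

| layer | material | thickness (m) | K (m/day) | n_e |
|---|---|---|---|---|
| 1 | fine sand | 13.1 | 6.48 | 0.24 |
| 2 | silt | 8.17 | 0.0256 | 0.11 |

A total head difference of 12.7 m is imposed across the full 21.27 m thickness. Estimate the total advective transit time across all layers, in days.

With flow normal to the layers, continuity requires the same specific discharge q through every layer.
Σ(b_i/K_i) = 13.1/6.48 + 8.17/0.0256 = 321.2 d.
q = Δh / Σ(b_i/K_i) = 12.7 / 321.2 = 0.03954 m/day.
In each layer the seepage velocity is v_i = q/n_i, so the layer transit time is t_i = b_i·n_i / q:
  layer 1 (fine sand): t_1 = 13.1 × 0.24 / 0.03954 = 79.51 d
  layer 2 (silt): t_2 = 8.17 × 0.11 / 0.03954 = 22.73 d
Total t = Σ t_i = 102.2 days.

102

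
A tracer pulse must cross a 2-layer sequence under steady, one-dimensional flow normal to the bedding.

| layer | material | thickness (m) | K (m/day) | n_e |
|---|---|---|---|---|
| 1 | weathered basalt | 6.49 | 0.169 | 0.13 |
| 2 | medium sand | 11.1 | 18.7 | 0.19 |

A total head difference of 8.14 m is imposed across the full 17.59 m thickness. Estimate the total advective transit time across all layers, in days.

With flow normal to the layers, continuity requires the same specific discharge q through every layer.
Σ(b_i/K_i) = 6.49/0.169 + 11.1/18.7 = 39.00 d.
q = Δh / Σ(b_i/K_i) = 8.14 / 39.00 = 0.2087 m/day.
In each layer the seepage velocity is v_i = q/n_i, so the layer transit time is t_i = b_i·n_i / q:
  layer 1 (weathered basalt): t_1 = 6.49 × 0.13 / 0.2087 = 4.042 d
  layer 2 (medium sand): t_2 = 11.1 × 0.19 / 0.2087 = 10.10 d
Total t = Σ t_i = 14.15 days.

14.1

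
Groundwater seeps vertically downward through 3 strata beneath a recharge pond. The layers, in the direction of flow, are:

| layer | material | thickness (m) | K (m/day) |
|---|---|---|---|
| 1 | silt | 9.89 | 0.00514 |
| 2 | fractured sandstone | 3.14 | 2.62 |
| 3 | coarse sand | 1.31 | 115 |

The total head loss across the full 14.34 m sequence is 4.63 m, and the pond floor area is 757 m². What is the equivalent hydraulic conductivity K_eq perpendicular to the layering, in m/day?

0.00745

Flow is perpendicular to layering, so the layers act in series and the equivalent K is the thickness-weighted harmonic mean.
Total thickness L = 9.89 + 3.14 + 1.31 = 14.34 m.
Σ(b_i/K_i) = 9.89/0.00514 + 3.14/2.62 + 1.31/115 = 1925 d.
K_eq = L / Σ(b_i/K_i) = 14.34 / 1925 = 0.007448 m/day.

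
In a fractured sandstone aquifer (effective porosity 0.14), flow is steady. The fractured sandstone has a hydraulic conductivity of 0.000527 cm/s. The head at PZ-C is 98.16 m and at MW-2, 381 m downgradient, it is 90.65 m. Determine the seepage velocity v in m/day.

0.0641

Convert K: 0.000527 cm/s × 864 = 0.4553 m/day.
Hydraulic gradient i = (98.16 − 90.65) / 381 = 7.51 / 381 = 0.01971.
Darcy flux q = K · i = 0.4553 × 0.01971 = 0.008975 m/day.
Seepage velocity v = q / n_e = 0.008975 / 0.14 = 0.06411 m/day.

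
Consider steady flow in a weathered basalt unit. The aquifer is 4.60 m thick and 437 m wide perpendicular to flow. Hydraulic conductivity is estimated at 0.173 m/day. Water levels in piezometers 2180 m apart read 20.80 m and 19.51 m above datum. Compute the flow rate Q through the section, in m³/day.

Cross-sectional area A = 437 × 4.60 = 2010 m².
Hydraulic gradient i = (20.80 − 19.51) / 2180 = 1.29 / 2180 = 0.0005917.
Darcy's law: Q = K · A · i = 0.1730 × 2010 × 0.0005917 = 0.2058 m³/day.

0.206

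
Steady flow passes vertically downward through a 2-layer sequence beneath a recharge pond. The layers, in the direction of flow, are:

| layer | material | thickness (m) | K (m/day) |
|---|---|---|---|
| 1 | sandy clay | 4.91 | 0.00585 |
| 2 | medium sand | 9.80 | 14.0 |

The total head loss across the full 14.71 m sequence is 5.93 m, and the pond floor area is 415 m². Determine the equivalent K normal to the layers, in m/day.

Flow is perpendicular to layering, so the layers act in series and the equivalent K is the thickness-weighted harmonic mean.
Total thickness L = 4.91 + 9.80 = 14.71 m.
Σ(b_i/K_i) = 4.91/0.00585 + 9.80/14.0 = 840.0 d.
K_eq = L / Σ(b_i/K_i) = 14.71 / 840.0 = 0.01751 m/day.

0.0175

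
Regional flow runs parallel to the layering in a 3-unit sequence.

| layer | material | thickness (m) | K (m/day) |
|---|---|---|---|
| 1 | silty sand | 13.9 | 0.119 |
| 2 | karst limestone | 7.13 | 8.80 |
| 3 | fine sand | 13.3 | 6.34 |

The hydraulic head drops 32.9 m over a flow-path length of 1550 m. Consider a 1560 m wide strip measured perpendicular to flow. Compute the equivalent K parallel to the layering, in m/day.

4.33

Flow is parallel to layering, so each bed carries its own Darcy discharge and the transmissivities add.
Σ(K_i·b_i) = 0.119×13.9 + 8.80×7.13 + 6.34×13.3 = 148.7 m²/day.
Total thickness b = 34.33 m, so K_eq = Σ(K_i·b_i)/b = 4.332 m/day.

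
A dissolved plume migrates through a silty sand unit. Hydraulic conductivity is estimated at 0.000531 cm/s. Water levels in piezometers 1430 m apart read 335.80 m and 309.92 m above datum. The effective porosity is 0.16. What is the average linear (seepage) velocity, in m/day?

0.0519

Convert K: 0.000531 cm/s × 864 = 0.4588 m/day.
Hydraulic gradient i = (335.80 − 309.92) / 1430 = 25.88 / 1430 = 0.01810.
Darcy flux q = K · i = 0.4588 × 0.01810 = 0.008303 m/day.
Seepage velocity v = q / n_e = 0.008303 / 0.16 = 0.05189 m/day.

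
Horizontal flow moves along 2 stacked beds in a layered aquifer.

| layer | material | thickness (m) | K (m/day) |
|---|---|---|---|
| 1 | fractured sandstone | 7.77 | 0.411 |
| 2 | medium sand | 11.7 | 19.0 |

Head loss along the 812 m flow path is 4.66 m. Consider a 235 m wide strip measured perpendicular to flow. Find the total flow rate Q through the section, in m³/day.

Flow is parallel to layering, so each bed carries its own Darcy discharge and the transmissivities add.
Σ(K_i·b_i) = 0.411×7.77 + 19.0×11.7 = 225.5 m²/day.
Hydraulic gradient i = Δh / L = 4.66 / 812 = 0.005739.
Q = Σ(K_i·b_i) · W · i = 225.5 × 235 × 0.005739 = 304.1 m³/day.

304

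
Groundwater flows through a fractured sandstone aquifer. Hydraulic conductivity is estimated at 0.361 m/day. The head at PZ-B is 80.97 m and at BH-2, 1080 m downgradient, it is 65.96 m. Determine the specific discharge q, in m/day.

0.00502

Hydraulic gradient i = (80.97 − 65.96) / 1080 = 15.01 / 1080 = 0.01390.
Specific discharge q = K · i = 0.3610 × 0.01390 = 0.005017 m/day.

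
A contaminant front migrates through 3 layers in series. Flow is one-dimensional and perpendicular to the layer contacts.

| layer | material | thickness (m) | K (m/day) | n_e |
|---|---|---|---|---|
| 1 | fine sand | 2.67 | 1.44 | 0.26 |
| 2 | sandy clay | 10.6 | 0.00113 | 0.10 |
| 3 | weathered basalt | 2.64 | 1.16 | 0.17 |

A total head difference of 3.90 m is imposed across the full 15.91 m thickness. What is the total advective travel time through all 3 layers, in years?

14.5

With flow normal to the layers, continuity requires the same specific discharge q through every layer.
Σ(b_i/K_i) = 2.67/1.44 + 10.6/0.00113 + 2.64/1.16 = 9385 d.
q = Δh / Σ(b_i/K_i) = 3.90 / 9385 = 0.0004156 m/day.
In each layer the seepage velocity is v_i = q/n_i, so the layer transit time is t_i = b_i·n_i / q:
  layer 1 (fine sand): t_1 = 2.67 × 0.26 / 0.0004156 = 1670 d
  layer 2 (sandy clay): t_2 = 10.6 × 0.10 / 0.0004156 = 2551 d
  layer 3 (weathered basalt): t_3 = 2.64 × 0.17 / 0.0004156 = 1080 d
Total t = Σ t_i = 5301 days = 14.51 years.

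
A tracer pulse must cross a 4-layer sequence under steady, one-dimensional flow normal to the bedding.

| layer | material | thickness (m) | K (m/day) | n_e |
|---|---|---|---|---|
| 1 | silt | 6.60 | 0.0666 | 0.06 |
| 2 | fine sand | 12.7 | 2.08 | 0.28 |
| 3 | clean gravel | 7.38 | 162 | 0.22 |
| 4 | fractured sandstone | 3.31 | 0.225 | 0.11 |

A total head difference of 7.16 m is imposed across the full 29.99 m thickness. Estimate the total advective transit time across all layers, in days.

With flow normal to the layers, continuity requires the same specific discharge q through every layer.
Σ(b_i/K_i) = 6.60/0.0666 + 12.7/2.08 + 7.38/162 + 3.31/0.225 = 120.0 d.
q = Δh / Σ(b_i/K_i) = 7.16 / 120.0 = 0.05969 m/day.
In each layer the seepage velocity is v_i = q/n_i, so the layer transit time is t_i = b_i·n_i / q:
  layer 1 (silt): t_1 = 6.60 × 0.06 / 0.05969 = 6.635 d
  layer 2 (fine sand): t_2 = 12.7 × 0.28 / 0.05969 = 59.58 d
  layer 3 (clean gravel): t_3 = 7.38 × 0.22 / 0.05969 = 27.20 d
  layer 4 (fractured sandstone): t_4 = 3.31 × 0.11 / 0.05969 = 6.100 d
Total t = Σ t_i = 99.52 days.

99.5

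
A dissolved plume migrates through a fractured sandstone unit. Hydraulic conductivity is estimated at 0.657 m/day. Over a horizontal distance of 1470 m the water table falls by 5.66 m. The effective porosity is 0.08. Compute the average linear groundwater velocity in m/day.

Hydraulic gradient i = Δh / L = 5.66 / 1470 = 0.003850.
Darcy flux q = K · i = 0.6570 × 0.003850 = 0.002530 m/day.
Seepage velocity v = q / n_e = 0.002530 / 0.08 = 0.03162 m/day.

0.0316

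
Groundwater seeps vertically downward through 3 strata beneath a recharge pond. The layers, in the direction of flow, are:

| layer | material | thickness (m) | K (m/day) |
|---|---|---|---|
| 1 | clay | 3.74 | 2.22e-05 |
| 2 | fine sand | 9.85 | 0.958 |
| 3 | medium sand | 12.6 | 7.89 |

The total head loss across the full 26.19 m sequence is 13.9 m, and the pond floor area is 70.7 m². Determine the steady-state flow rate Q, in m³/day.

0.00583

Flow is perpendicular to layering, so the layers act in series and the equivalent K is the thickness-weighted harmonic mean.
Total thickness L = 3.74 + 9.85 + 12.6 = 26.19 m.
Σ(b_i/K_i) = 3.74/2.22e-05 + 9.85/0.958 + 12.6/7.89 = 1.685e+05 d.
K_eq = L / Σ(b_i/K_i) = 26.19 / 1.685e+05 = 0.0001554 m/day.
Q = K_eq · A · (Δh/L) = 0.0001554 × 70.7 × (13.9/26.19) = 0.005833 m³/day.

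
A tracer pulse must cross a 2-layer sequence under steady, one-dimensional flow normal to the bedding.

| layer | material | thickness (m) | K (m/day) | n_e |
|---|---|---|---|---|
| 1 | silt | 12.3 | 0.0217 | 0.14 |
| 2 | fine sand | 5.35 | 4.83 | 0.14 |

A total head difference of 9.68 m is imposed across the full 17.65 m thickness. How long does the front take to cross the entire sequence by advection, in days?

145

With flow normal to the layers, continuity requires the same specific discharge q through every layer.
Σ(b_i/K_i) = 12.3/0.0217 + 5.35/4.83 = 567.9 d.
q = Δh / Σ(b_i/K_i) = 9.68 / 567.9 = 0.01704 m/day.
In each layer the seepage velocity is v_i = q/n_i, so the layer transit time is t_i = b_i·n_i / q:
  layer 1 (silt): t_1 = 12.3 × 0.14 / 0.01704 = 101.0 d
  layer 2 (fine sand): t_2 = 5.35 × 0.14 / 0.01704 = 43.94 d
Total t = Σ t_i = 145.0 days.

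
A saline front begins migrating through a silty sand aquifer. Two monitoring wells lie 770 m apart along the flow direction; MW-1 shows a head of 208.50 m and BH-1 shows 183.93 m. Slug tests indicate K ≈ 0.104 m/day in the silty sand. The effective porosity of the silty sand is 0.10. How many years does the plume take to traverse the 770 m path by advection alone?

63.5

Hydraulic gradient i = (208.50 − 183.93) / 770 = 24.57 / 770 = 0.03191.
Darcy flux q = K · i = 0.1040 × 0.03191 = 0.003319 m/day.
Seepage velocity v = q / n_e = 0.003319 / 0.10 = 0.03319 m/day.
Travel time t = L / v = 770 / 0.03319 = 23203 days = 63.53 years.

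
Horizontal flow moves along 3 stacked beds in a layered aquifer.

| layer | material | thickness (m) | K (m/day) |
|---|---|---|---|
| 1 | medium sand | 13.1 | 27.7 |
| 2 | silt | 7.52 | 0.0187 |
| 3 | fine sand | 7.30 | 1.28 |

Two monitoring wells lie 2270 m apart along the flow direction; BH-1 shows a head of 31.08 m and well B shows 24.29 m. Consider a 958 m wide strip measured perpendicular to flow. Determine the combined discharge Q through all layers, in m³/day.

1070

Flow is parallel to layering, so each bed carries its own Darcy discharge and the transmissivities add.
Σ(K_i·b_i) = 27.7×13.1 + 0.0187×7.52 + 1.28×7.30 = 372.4 m²/day.
Hydraulic gradient i = (31.08 − 24.29) / 2270 = 6.79 / 2270 = 0.002991.
Q = Σ(K_i·b_i) · W · i = 372.4 × 958 × 0.002991 = 1067 m³/day.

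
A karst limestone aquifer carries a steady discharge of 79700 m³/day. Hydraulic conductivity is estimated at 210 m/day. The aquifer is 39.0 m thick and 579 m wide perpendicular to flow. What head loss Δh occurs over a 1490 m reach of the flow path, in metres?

Cross-sectional area A = 579 × 39.0 = 22581 m².
From Q = K·A·i, i = Q / (K·A) = 79700 / (210.0 × 22581) = 0.01681.
Head loss Δh = i · L = 0.01681 × 1490 = 25.04 m.

25.0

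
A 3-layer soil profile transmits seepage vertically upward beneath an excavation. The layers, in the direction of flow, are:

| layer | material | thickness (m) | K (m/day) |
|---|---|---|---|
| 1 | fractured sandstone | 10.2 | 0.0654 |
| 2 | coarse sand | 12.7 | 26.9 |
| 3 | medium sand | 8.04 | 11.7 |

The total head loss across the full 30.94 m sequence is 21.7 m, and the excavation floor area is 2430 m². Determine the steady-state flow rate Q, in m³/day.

Flow is perpendicular to layering, so the layers act in series and the equivalent K is the thickness-weighted harmonic mean.
Total thickness L = 10.2 + 12.7 + 8.04 = 30.94 m.
Σ(b_i/K_i) = 10.2/0.0654 + 12.7/26.9 + 8.04/11.7 = 157.1 d.
K_eq = L / Σ(b_i/K_i) = 30.94 / 157.1 = 0.1969 m/day.
Q = K_eq · A · (Δh/L) = 0.1969 × 2430 × (21.7/30.94) = 335.6 m³/day.

336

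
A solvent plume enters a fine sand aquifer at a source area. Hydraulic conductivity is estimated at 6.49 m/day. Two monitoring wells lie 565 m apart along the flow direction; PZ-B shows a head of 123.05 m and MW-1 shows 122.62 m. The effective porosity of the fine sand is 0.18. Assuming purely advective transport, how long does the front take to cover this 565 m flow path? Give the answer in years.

Hydraulic gradient i = (123.05 − 122.62) / 565 = 0.43 / 565 = 0.0007611.
Darcy flux q = K · i = 6.490 × 0.0007611 = 0.004939 m/day.
Seepage velocity v = q / n_e = 0.004939 / 0.18 = 0.02744 m/day.
Travel time t = L / v = 565 / 0.02744 = 20590 days = 56.37 years.

56.4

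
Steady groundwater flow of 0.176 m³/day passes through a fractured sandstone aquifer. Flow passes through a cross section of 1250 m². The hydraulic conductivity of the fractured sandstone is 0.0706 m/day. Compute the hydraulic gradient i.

0.00199

From Q = K·A·i, i = Q / (K·A) = 0.176 / (0.07060 × 1250) = 0.001994.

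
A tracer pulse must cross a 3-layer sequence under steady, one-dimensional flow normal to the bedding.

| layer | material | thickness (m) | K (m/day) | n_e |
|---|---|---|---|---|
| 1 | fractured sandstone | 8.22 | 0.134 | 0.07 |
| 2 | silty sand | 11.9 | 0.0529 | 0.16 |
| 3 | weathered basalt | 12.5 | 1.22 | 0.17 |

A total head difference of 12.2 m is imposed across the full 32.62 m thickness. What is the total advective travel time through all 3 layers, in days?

112

With flow normal to the layers, continuity requires the same specific discharge q through every layer.
Σ(b_i/K_i) = 8.22/0.134 + 11.9/0.0529 + 12.5/1.22 = 296.5 d.
q = Δh / Σ(b_i/K_i) = 12.2 / 296.5 = 0.04114 m/day.
In each layer the seepage velocity is v_i = q/n_i, so the layer transit time is t_i = b_i·n_i / q:
  layer 1 (fractured sandstone): t_1 = 8.22 × 0.07 / 0.04114 = 13.99 d
  layer 2 (silty sand): t_2 = 11.9 × 0.16 / 0.04114 = 46.28 d
  layer 3 (weathered basalt): t_3 = 12.5 × 0.17 / 0.04114 = 51.65 d
Total t = Σ t_i = 111.9 days.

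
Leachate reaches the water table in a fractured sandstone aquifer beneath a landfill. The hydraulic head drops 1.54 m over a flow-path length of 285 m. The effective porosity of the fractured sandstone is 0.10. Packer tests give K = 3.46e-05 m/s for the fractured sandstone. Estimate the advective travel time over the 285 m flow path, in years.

Convert K: 3.46e-05 m/s × 86400 = 2.989 m/day.
Hydraulic gradient i = Δh / L = 1.54 / 285 = 0.005404.
Darcy flux q = K · i = 2.989 × 0.005404 = 0.01615 m/day.
Seepage velocity v = q / n_e = 0.01615 / 0.10 = 0.1615 m/day.
Travel time t = L / v = 285 / 0.1615 = 1764 days = 4.830 years.

4.83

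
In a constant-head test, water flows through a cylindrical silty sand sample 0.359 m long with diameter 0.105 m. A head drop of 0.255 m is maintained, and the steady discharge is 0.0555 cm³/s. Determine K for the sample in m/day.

Cross-sectional area A = π·(d/2)² = π × (0.105/2)² = 0.008659 m².
Convert discharge: 0.0555 cm³/s = 5.550e-08 m³/s.
Darcy's law rearranged: K = Q·L / (A·Δh) = 5.550e-08 × 0.359 / (0.008659 × 0.255) = 9.024e-06 m/s = 0.7796 m/day.

0.780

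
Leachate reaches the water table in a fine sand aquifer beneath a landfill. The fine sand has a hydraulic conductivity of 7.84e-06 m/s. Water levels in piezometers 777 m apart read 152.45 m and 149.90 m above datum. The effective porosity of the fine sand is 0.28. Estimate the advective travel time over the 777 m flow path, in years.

268

Convert K: 7.84e-06 m/s × 86400 = 0.6774 m/day.
Hydraulic gradient i = (152.45 − 149.90) / 777 = 2.55 / 777 = 0.003282.
Darcy flux q = K · i = 0.6774 × 0.003282 = 0.002223 m/day.
Seepage velocity v = q / n_e = 0.002223 / 0.28 = 0.007939 m/day.
Travel time t = L / v = 777 / 0.007939 = 97866 days = 267.9 years.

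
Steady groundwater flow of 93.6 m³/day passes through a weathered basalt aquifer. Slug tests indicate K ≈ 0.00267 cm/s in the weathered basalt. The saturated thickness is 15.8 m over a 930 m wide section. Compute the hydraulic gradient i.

Convert K: 0.00267 cm/s × 864 = 2.307 m/day.
Cross-sectional area A = 930 × 15.8 = 14694 m².
From Q = K·A·i, i = Q / (K·A) = 93.6 / (2.307 × 14694) = 0.002761.

0.00276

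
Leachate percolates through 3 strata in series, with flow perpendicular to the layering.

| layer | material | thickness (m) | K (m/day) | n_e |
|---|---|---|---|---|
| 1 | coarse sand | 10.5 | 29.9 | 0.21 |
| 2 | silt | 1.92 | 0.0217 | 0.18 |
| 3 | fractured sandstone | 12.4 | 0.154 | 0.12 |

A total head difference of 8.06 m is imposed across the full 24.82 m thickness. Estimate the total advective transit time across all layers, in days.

With flow normal to the layers, continuity requires the same specific discharge q through every layer.
Σ(b_i/K_i) = 10.5/29.9 + 1.92/0.0217 + 12.4/0.154 = 169.3 d.
q = Δh / Σ(b_i/K_i) = 8.06 / 169.3 = 0.04759 m/day.
In each layer the seepage velocity is v_i = q/n_i, so the layer transit time is t_i = b_i·n_i / q:
  layer 1 (coarse sand): t_1 = 10.5 × 0.21 / 0.04759 = 46.33 d
  layer 2 (silt): t_2 = 1.92 × 0.18 / 0.04759 = 7.261 d
  layer 3 (fractured sandstone): t_3 = 12.4 × 0.12 / 0.04759 = 31.26 d
Total t = Σ t_i = 84.86 days.

84.9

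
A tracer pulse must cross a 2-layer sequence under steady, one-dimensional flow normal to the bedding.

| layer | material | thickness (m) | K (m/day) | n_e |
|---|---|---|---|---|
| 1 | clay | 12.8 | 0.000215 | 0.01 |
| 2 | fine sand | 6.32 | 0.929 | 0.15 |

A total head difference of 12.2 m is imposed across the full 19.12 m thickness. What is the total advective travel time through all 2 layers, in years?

With flow normal to the layers, continuity requires the same specific discharge q through every layer.
Σ(b_i/K_i) = 12.8/0.000215 + 6.32/0.929 = 59542 d.
q = Δh / Σ(b_i/K_i) = 12.2 / 59542 = 0.0002049 m/day.
In each layer the seepage velocity is v_i = q/n_i, so the layer transit time is t_i = b_i·n_i / q:
  layer 1 (clay): t_1 = 12.8 × 0.01 / 0.0002049 = 624.7 d
  layer 2 (fine sand): t_2 = 6.32 × 0.15 / 0.0002049 = 4627 d
Total t = Σ t_i = 5251 days = 14.38 years.

14.4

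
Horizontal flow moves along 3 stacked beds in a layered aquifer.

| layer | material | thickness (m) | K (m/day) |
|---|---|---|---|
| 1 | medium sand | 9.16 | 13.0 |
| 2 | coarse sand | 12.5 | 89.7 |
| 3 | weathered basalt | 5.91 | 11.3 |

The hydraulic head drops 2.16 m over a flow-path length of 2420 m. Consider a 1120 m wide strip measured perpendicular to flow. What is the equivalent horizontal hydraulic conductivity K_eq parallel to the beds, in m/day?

Flow is parallel to layering, so each bed carries its own Darcy discharge and the transmissivities add.
Σ(K_i·b_i) = 13.0×9.16 + 89.7×12.5 + 11.3×5.91 = 1307 m²/day.
Total thickness b = 27.57 m, so K_eq = Σ(K_i·b_i)/b = 47.41 m/day.

47.4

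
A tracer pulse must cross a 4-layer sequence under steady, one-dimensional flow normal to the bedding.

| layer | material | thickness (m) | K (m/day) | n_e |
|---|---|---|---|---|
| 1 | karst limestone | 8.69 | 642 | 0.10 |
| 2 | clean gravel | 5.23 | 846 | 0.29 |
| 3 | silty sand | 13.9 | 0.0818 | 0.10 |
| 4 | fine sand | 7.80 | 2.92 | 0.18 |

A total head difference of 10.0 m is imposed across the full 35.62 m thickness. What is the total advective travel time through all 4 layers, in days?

With flow normal to the layers, continuity requires the same specific discharge q through every layer.
Σ(b_i/K_i) = 8.69/642 + 5.23/846 + 13.9/0.0818 + 7.80/2.92 = 172.6 d.
q = Δh / Σ(b_i/K_i) = 10.0 / 172.6 = 0.05793 m/day.
In each layer the seepage velocity is v_i = q/n_i, so the layer transit time is t_i = b_i·n_i / q:
  layer 1 (karst limestone): t_1 = 8.69 × 0.10 / 0.05793 = 15.00 d
  layer 2 (clean gravel): t_2 = 5.23 × 0.29 / 0.05793 = 26.18 d
  layer 3 (silty sand): t_3 = 13.9 × 0.10 / 0.05793 = 23.99 d
  layer 4 (fine sand): t_4 = 7.80 × 0.18 / 0.05793 = 24.24 d
Total t = Σ t_i = 89.41 days.

89.4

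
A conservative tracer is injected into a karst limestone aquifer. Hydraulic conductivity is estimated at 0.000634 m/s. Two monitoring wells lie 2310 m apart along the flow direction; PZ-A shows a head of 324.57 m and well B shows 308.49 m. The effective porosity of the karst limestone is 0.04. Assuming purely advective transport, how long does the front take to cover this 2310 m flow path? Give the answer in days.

242

Convert K: 0.000634 m/s × 86400 = 54.78 m/day.
Hydraulic gradient i = (324.57 − 308.49) / 2310 = 16.08 / 2310 = 0.006961.
Darcy flux q = K · i = 54.78 × 0.006961 = 0.3813 m/day.
Seepage velocity v = q / n_e = 0.3813 / 0.04 = 9.533 m/day.
Travel time t = L / v = 2310 / 9.533 = 242.3 days.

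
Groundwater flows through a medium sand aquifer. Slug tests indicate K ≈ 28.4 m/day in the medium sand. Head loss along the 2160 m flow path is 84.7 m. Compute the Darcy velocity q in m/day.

Hydraulic gradient i = Δh / L = 84.7 / 2160 = 0.03921.
Specific discharge q = K · i = 28.40 × 0.03921 = 1.114 m/day.

1.11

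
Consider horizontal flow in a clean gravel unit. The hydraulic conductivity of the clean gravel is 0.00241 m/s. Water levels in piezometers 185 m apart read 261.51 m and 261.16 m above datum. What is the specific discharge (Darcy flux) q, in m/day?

0.394

Convert K: 0.00241 m/s × 86400 = 208.2 m/day.
Hydraulic gradient i = (261.51 − 261.16) / 185 = 0.35 / 185 = 0.001892.
Specific discharge q = K · i = 208.2 × 0.001892 = 0.3939 m/day.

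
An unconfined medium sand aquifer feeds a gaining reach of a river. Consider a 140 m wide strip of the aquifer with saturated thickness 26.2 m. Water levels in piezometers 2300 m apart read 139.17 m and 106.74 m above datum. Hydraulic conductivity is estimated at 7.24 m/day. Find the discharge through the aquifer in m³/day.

374

Cross-sectional area A = 140 × 26.2 = 3668 m².
Hydraulic gradient i = (139.17 − 106.74) / 2300 = 32.43 / 2300 = 0.01410.
Darcy's law: Q = K · A · i = 7.240 × 3668 × 0.01410 = 374.4 m³/day.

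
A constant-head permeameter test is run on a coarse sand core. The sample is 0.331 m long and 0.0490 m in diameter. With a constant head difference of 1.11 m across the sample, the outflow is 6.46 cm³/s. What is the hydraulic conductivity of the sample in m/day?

88.3

Cross-sectional area A = π·(d/2)² = π × (0.0490/2)² = 0.001886 m².
Convert discharge: 6.46 cm³/s = 6.460e-06 m³/s.
Darcy's law rearranged: K = Q·L / (A·Δh) = 6.460e-06 × 0.331 / (0.001886 × 1.11) = 0.001022 m/s = 88.26 m/day.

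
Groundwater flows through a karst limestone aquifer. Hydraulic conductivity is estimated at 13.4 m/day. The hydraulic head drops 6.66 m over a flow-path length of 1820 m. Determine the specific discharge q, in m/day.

0.0490

Hydraulic gradient i = Δh / L = 6.66 / 1820 = 0.003659.
Specific discharge q = K · i = 13.40 × 0.003659 = 0.04904 m/day.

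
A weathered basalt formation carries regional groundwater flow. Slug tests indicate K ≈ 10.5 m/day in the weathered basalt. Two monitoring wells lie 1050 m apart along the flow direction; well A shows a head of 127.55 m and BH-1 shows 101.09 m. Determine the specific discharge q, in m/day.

Hydraulic gradient i = (127.55 − 101.09) / 1050 = 26.46 / 1050 = 0.02520.
Specific discharge q = K · i = 10.50 × 0.02520 = 0.2646 m/day.

0.265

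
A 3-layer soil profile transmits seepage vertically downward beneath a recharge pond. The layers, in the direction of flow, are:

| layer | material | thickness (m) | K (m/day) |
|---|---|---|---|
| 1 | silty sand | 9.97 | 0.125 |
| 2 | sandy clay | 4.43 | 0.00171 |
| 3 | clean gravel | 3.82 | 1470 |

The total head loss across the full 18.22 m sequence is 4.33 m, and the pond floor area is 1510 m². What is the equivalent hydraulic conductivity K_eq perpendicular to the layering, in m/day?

0.00682

Flow is perpendicular to layering, so the layers act in series and the equivalent K is the thickness-weighted harmonic mean.
Total thickness L = 9.97 + 4.43 + 3.82 = 18.22 m.
Σ(b_i/K_i) = 9.97/0.125 + 4.43/0.00171 + 3.82/1470 = 2670 d.
K_eq = L / Σ(b_i/K_i) = 18.22 / 2670 = 0.006823 m/day.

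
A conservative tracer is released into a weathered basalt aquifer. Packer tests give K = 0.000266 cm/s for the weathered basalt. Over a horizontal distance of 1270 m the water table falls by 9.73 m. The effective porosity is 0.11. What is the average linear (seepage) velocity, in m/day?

0.0160

Convert K: 0.000266 cm/s × 864 = 0.2298 m/day.
Hydraulic gradient i = Δh / L = 9.73 / 1270 = 0.007661.
Darcy flux q = K · i = 0.2298 × 0.007661 = 0.001761 m/day.
Seepage velocity v = q / n_e = 0.001761 / 0.11 = 0.01601 m/day.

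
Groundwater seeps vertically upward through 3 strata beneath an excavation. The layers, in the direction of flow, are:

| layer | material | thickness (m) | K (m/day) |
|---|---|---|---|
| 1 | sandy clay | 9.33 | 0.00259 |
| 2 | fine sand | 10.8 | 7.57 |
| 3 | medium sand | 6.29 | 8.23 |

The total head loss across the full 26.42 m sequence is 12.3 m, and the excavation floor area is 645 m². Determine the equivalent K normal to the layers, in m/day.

Flow is perpendicular to layering, so the layers act in series and the equivalent K is the thickness-weighted harmonic mean.
Total thickness L = 9.33 + 10.8 + 6.29 = 26.42 m.
Σ(b_i/K_i) = 9.33/0.00259 + 10.8/7.57 + 6.29/8.23 = 3605 d.
K_eq = L / Σ(b_i/K_i) = 26.42 / 3605 = 0.007330 m/day.

0.00733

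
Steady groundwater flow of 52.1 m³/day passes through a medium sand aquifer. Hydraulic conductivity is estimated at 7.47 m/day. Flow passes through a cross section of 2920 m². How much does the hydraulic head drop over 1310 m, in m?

From Q = K·A·i, i = Q / (K·A) = 52.1 / (7.470 × 2920) = 0.002389.
Head loss Δh = i · L = 0.002389 × 1310 = 3.129 m.

3.13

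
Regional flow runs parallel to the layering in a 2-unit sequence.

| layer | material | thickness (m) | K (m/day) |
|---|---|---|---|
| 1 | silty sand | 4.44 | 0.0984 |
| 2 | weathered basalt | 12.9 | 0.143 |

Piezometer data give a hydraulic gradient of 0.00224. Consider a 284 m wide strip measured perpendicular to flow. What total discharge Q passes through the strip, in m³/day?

1.45

Flow is parallel to layering, so each bed carries its own Darcy discharge and the transmissivities add.
Σ(K_i·b_i) = 0.0984×4.44 + 0.143×12.9 = 2.282 m²/day.
Hydraulic gradient i = 0.00224.
Q = Σ(K_i·b_i) · W · i = 2.282 × 284 × 0.002240 = 1.451 m³/day.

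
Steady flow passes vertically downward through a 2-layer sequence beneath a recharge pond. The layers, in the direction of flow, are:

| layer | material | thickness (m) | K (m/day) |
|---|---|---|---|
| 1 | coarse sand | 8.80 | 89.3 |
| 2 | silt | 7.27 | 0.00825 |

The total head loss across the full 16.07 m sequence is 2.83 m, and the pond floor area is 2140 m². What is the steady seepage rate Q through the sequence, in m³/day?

Flow is perpendicular to layering, so the layers act in series and the equivalent K is the thickness-weighted harmonic mean.
Total thickness L = 8.80 + 7.27 = 16.07 m.
Σ(b_i/K_i) = 8.80/89.3 + 7.27/0.00825 = 881.3 d.
K_eq = L / Σ(b_i/K_i) = 16.07 / 881.3 = 0.01823 m/day.
Q = K_eq · A · (Δh/L) = 0.01823 × 2140 × (2.83/16.07) = 6.872 m³/day.

6.87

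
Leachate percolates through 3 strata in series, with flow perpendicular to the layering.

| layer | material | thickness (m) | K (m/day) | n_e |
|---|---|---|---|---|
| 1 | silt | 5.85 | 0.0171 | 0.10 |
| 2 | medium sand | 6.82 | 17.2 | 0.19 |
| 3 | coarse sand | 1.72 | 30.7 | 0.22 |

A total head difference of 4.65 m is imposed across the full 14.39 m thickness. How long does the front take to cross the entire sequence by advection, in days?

166

With flow normal to the layers, continuity requires the same specific discharge q through every layer.
Σ(b_i/K_i) = 5.85/0.0171 + 6.82/17.2 + 1.72/30.7 = 342.6 d.
q = Δh / Σ(b_i/K_i) = 4.65 / 342.6 = 0.01357 m/day.
In each layer the seepage velocity is v_i = q/n_i, so the layer transit time is t_i = b_i·n_i / q:
  layer 1 (silt): t_1 = 5.85 × 0.10 / 0.01357 = 43.10 d
  layer 2 (medium sand): t_2 = 6.82 × 0.19 / 0.01357 = 95.46 d
  layer 3 (coarse sand): t_3 = 1.72 × 0.22 / 0.01357 = 27.88 d
Total t = Σ t_i = 166.4 days.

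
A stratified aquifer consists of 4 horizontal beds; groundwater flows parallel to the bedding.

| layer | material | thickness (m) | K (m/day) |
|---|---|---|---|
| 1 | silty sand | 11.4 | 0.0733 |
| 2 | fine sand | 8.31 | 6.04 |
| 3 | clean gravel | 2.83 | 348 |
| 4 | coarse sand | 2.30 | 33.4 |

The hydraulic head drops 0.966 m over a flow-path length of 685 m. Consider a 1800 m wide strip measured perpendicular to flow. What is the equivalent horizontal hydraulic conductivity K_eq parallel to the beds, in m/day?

Flow is parallel to layering, so each bed carries its own Darcy discharge and the transmissivities add.
Σ(K_i·b_i) = 0.0733×11.4 + 6.04×8.31 + 348×2.83 + 33.4×2.30 = 1113 m²/day.
Total thickness b = 24.84 m, so K_eq = Σ(K_i·b_i)/b = 44.79 m/day.

44.8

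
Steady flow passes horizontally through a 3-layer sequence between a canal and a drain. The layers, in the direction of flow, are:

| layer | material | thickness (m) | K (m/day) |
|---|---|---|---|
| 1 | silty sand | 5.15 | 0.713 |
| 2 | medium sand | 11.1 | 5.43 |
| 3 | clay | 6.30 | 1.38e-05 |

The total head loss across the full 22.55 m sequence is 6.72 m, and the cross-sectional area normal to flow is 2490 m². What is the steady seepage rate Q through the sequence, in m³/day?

Flow is perpendicular to layering, so the layers act in series and the equivalent K is the thickness-weighted harmonic mean.
Total thickness L = 5.15 + 11.1 + 6.30 = 22.55 m.
Σ(b_i/K_i) = 5.15/0.713 + 11.1/5.43 + 6.30/1.38e-05 = 4.565e+05 d.
K_eq = L / Σ(b_i/K_i) = 22.55 / 4.565e+05 = 4.939e-05 m/day.
Q = K_eq · A · (Δh/L) = 4.939e-05 × 2490 × (6.72/22.55) = 0.03665 m³/day.

0.0367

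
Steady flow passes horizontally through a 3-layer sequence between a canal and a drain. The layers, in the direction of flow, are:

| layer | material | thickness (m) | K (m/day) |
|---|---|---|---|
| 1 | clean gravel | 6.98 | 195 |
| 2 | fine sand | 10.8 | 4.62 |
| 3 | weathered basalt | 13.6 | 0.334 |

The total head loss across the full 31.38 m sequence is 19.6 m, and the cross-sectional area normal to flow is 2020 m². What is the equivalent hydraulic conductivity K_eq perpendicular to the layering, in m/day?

0.728

Flow is perpendicular to layering, so the layers act in series and the equivalent K is the thickness-weighted harmonic mean.
Total thickness L = 6.98 + 10.8 + 13.6 = 31.38 m.
Σ(b_i/K_i) = 6.98/195 + 10.8/4.62 + 13.6/0.334 = 43.09 d.
K_eq = L / Σ(b_i/K_i) = 31.38 / 43.09 = 0.7282 m/day.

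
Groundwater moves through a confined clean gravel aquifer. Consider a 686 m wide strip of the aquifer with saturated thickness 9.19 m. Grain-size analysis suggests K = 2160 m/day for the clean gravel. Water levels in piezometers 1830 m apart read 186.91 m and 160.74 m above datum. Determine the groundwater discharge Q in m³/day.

Cross-sectional area A = 686 × 9.19 = 6304 m².
Hydraulic gradient i = (186.91 − 160.74) / 1830 = 26.17 / 1830 = 0.01430.
Darcy's law: Q = K · A · i = 2160 × 6304 × 0.01430 = 1.947e+05 m³/day.

195000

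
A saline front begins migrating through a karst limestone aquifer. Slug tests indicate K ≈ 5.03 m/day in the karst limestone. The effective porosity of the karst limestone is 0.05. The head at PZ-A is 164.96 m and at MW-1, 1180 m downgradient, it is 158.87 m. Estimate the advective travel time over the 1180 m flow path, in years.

6.22

Hydraulic gradient i = (164.96 − 158.87) / 1180 = 6.09 / 1180 = 0.005161.
Darcy flux q = K · i = 5.030 × 0.005161 = 0.02596 m/day.
Seepage velocity v = q / n_e = 0.02596 / 0.05 = 0.5192 m/day.
Travel time t = L / v = 1180 / 0.5192 = 2273 days = 6.222 years.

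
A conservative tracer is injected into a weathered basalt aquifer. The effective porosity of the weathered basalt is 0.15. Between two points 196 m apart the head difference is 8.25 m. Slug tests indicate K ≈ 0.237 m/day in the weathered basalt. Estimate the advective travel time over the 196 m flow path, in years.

8.07

Hydraulic gradient i = Δh / L = 8.25 / 196 = 0.04209.
Darcy flux q = K · i = 0.2370 × 0.04209 = 0.009976 m/day.
Seepage velocity v = q / n_e = 0.009976 / 0.15 = 0.06651 m/day.
Travel time t = L / v = 196 / 0.06651 = 2947 days = 8.069 years.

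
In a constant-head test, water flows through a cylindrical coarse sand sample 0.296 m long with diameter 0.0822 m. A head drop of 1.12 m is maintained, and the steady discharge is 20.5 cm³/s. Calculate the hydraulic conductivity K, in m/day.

Cross-sectional area A = π·(d/2)² = π × (0.0822/2)² = 0.005307 m².
Convert discharge: 20.5 cm³/s = 2.050e-05 m³/s.
Darcy's law rearranged: K = Q·L / (A·Δh) = 2.050e-05 × 0.296 / (0.005307 × 1.12) = 0.001021 m/s = 88.21 m/day.

88.2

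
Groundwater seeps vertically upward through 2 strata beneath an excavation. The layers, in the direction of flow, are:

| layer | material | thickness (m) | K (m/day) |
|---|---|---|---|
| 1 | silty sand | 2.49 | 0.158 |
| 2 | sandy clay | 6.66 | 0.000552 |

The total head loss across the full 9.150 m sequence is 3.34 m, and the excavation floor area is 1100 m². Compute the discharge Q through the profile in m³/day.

0.304

Flow is perpendicular to layering, so the layers act in series and the equivalent K is the thickness-weighted harmonic mean.
Total thickness L = 2.49 + 6.66 = 9.150 m.
Σ(b_i/K_i) = 2.49/0.158 + 6.66/0.000552 = 12081 d.
K_eq = L / Σ(b_i/K_i) = 9.150 / 12081 = 0.0007574 m/day.
Q = K_eq · A · (Δh/L) = 0.0007574 × 1100 × (3.34/9.150) = 0.3041 m³/day.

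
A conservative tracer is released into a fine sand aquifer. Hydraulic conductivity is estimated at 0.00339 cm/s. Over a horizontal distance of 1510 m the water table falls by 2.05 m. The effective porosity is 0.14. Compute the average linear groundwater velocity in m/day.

0.0284

Convert K: 0.00339 cm/s × 864 = 2.929 m/day.
Hydraulic gradient i = Δh / L = 2.05 / 1510 = 0.001358.
Darcy flux q = K · i = 2.929 × 0.001358 = 0.003976 m/day.
Seepage velocity v = q / n_e = 0.003976 / 0.14 = 0.02840 m/day.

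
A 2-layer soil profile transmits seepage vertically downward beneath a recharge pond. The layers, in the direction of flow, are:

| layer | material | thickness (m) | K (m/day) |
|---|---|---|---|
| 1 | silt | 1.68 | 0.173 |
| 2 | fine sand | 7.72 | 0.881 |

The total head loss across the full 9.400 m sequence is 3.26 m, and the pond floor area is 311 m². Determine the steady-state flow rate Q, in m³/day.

54.9

Flow is perpendicular to layering, so the layers act in series and the equivalent K is the thickness-weighted harmonic mean.
Total thickness L = 1.68 + 7.72 = 9.400 m.
Σ(b_i/K_i) = 1.68/0.173 + 7.72/0.881 = 18.47 d.
K_eq = L / Σ(b_i/K_i) = 9.400 / 18.47 = 0.5088 m/day.
Q = K_eq · A · (Δh/L) = 0.5088 × 311 × (3.26/9.400) = 54.88 m³/day.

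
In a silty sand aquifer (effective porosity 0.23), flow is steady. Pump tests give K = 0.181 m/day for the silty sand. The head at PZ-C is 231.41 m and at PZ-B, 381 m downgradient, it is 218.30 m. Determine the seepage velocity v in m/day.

0.0271

Hydraulic gradient i = (231.41 − 218.30) / 381 = 13.11 / 381 = 0.03441.
Darcy flux q = K · i = 0.1810 × 0.03441 = 0.006228 m/day.
Seepage velocity v = q / n_e = 0.006228 / 0.23 = 0.02708 m/day.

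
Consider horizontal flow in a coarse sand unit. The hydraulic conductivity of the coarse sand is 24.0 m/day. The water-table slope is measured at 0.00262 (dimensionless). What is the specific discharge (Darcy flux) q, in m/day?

0.0629

Hydraulic gradient i = 0.00262.
Specific discharge q = K · i = 24.00 × 0.002620 = 0.06288 m/day.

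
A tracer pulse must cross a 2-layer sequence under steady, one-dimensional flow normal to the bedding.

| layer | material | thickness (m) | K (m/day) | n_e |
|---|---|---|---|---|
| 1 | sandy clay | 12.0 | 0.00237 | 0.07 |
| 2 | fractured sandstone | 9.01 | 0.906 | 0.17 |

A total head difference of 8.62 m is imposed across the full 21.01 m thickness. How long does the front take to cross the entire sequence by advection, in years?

With flow normal to the layers, continuity requires the same specific discharge q through every layer.
Σ(b_i/K_i) = 12.0/0.00237 + 9.01/0.906 = 5073 d.
q = Δh / Σ(b_i/K_i) = 8.62 / 5073 = 0.001699 m/day.
In each layer the seepage velocity is v_i = q/n_i, so the layer transit time is t_i = b_i·n_i / q:
  layer 1 (sandy clay): t_1 = 12.0 × 0.07 / 0.001699 = 494.4 d
  layer 2 (fractured sandstone): t_2 = 9.01 × 0.17 / 0.001699 = 901.5 d
Total t = Σ t_i = 1396 days = 3.822 years.

3.82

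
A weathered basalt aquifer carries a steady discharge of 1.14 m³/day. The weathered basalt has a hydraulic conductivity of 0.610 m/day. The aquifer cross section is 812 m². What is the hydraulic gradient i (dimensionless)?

From Q = K·A·i, i = Q / (K·A) = 1.14 / (0.6100 × 812.0) = 0.002302.

0.00230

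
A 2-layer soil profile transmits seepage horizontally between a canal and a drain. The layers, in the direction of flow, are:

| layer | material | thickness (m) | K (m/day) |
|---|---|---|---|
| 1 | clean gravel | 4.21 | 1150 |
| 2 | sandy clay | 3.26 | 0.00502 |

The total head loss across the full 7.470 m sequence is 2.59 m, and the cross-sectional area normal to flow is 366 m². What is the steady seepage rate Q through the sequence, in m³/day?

1.46

Flow is perpendicular to layering, so the layers act in series and the equivalent K is the thickness-weighted harmonic mean.
Total thickness L = 4.21 + 3.26 = 7.470 m.
Σ(b_i/K_i) = 4.21/1150 + 3.26/0.00502 = 649.4 d.
K_eq = L / Σ(b_i/K_i) = 7.470 / 649.4 = 0.01150 m/day.
Q = K_eq · A · (Δh/L) = 0.01150 × 366 × (2.59/7.470) = 1.460 m³/day.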